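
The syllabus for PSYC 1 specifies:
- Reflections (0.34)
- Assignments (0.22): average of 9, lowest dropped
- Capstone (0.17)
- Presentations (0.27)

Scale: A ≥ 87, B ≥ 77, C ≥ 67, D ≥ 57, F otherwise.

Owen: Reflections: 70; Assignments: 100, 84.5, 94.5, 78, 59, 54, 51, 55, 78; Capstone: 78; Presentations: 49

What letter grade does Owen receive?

D

Assignments: drop 51 → average of remaining 8 = 603/8 = 75.375
Weighted total:
  Reflections 70 × 0.34 = 23.8
  Assignments 75.375 × 0.22 = 16.5825
  Capstone 78 × 0.17 = 13.26
  Presentations 49 × 0.27 = 13.23
Sum = 66.8725
66.8725 is ≥ 57 and < 67 → D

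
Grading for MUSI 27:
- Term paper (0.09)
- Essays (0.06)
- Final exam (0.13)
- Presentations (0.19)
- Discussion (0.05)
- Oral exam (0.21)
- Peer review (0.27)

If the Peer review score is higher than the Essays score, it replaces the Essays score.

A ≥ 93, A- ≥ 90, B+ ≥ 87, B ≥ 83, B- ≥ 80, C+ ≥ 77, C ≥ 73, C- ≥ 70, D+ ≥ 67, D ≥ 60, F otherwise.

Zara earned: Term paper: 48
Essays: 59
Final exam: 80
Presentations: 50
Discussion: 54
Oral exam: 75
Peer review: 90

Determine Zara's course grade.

Peer review (90) > Essays (59), so Essays counts as 90.
Weighted total:
  Term paper 48 × 0.09 = 4.32
  Essays 90 × 0.06 = 5.4
  Final exam 80 × 0.13 = 10.4
  Presentations 50 × 0.19 = 9.5
  Discussion 54 × 0.05 = 2.7
  Oral exam 75 × 0.21 = 15.75
  Peer review 90 × 0.27 = 24.3
Sum = 72.37
72.37 is ≥ 70 and < 73 → C-

C-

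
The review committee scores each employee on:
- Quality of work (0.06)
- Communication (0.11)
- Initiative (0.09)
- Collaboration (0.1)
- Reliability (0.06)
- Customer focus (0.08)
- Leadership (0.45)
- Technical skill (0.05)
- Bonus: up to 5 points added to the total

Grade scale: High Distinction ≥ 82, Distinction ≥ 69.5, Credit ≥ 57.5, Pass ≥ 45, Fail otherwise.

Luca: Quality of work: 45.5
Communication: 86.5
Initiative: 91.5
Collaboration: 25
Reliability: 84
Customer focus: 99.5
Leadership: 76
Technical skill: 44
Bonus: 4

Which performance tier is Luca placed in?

Distinction

Weighted total:
  Quality of work 45.5 × 0.06 = 2.73
  Communication 86.5 × 0.11 = 9.515
  Initiative 91.5 × 0.09 = 8.235
  Collaboration 25 × 0.1 = 2.5
  Reliability 84 × 0.06 = 5.04
  Customer focus 99.5 × 0.08 = 7.96
  Leadership 76 × 0.45 = 34.2
  Technical skill 44 × 0.05 = 2.2
Sum = 72.38
Bonus: 72.38 + 4 = 76.38
76.38 is ≥ 69.5 and < 82 → Distinction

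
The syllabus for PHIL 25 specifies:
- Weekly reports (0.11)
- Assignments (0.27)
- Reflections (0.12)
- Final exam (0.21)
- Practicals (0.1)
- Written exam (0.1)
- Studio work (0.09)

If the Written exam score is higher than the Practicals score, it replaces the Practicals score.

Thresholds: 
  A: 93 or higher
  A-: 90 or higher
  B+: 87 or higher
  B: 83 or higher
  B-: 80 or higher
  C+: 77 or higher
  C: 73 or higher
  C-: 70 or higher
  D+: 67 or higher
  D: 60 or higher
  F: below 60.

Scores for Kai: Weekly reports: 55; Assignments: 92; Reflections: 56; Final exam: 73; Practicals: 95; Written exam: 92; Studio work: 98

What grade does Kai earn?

B-

Written exam (92) ≤ Practicals (95), so Practicals stays at 95.
Weighted total:
  Weekly reports 55 × 0.11 = 6.05
  Assignments 92 × 0.27 = 24.84
  Reflections 56 × 0.12 = 6.72
  Final exam 73 × 0.21 = 15.33
  Practicals 95 × 0.1 = 9.5
  Written exam 92 × 0.1 = 9.2
  Studio work 98 × 0.09 = 8.82
Sum = 80.46
80.46 is ≥ 80 and < 83 → B-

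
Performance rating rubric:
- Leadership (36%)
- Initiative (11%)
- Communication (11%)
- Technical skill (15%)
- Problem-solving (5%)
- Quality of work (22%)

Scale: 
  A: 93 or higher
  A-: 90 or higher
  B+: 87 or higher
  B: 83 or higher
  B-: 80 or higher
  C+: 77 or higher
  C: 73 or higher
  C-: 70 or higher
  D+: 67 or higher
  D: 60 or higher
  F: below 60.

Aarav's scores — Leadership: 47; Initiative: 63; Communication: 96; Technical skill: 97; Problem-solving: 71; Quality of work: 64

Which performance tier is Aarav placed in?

Weighted total:
  Leadership 47 × 0.36 = 16.92
  Initiative 63 × 0.11 = 6.93
  Communication 96 × 0.11 = 10.56
  Technical skill 97 × 0.15 = 14.55
  Problem-solving 71 × 0.05 = 3.55
  Quality of work 64 × 0.22 = 14.08
Sum = 66.59
66.59 is ≥ 60 and < 67 → D

D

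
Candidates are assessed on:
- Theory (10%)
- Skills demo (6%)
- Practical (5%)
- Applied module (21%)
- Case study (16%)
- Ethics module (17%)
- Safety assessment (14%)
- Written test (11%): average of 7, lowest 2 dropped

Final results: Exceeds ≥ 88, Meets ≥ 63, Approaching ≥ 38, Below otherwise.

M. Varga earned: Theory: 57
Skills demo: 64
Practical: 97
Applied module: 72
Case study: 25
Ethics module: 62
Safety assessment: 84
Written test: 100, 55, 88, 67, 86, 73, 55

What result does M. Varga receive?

Written test: drop 55, 55 → average of remaining 5 = 414/5 = 82.8
Weighted total:
  Theory 57 × 0.1 = 5.7
  Skills demo 64 × 0.06 = 3.84
  Practical 97 × 0.05 = 4.85
  Applied module 72 × 0.21 = 15.12
  Case study 25 × 0.16 = 4
  Ethics module 62 × 0.17 = 10.54
  Safety assessment 84 × 0.14 = 11.76
  Written test 82.8 × 0.11 = 9.108
Sum = 64.918
64.918 is ≥ 63 and < 88 → Meets

Meets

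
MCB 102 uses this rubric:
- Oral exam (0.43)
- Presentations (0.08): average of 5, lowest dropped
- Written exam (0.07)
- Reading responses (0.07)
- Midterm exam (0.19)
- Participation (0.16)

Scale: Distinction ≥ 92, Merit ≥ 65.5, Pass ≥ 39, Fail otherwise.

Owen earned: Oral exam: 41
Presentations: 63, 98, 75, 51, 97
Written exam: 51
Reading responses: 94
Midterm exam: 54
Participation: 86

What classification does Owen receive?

Presentations: drop 51 → average of remaining 4 = 333/4 = 83.25
Weighted total:
  Oral exam 41 × 0.43 = 17.63
  Presentations 83.25 × 0.08 = 6.66
  Written exam 51 × 0.07 = 3.57
  Reading responses 94 × 0.07 = 6.58
  Midterm exam 54 × 0.19 = 10.26
  Participation 86 × 0.16 = 13.76
Sum = 58.46
58.46 is ≥ 39 and < 65.5 → Pass

Pass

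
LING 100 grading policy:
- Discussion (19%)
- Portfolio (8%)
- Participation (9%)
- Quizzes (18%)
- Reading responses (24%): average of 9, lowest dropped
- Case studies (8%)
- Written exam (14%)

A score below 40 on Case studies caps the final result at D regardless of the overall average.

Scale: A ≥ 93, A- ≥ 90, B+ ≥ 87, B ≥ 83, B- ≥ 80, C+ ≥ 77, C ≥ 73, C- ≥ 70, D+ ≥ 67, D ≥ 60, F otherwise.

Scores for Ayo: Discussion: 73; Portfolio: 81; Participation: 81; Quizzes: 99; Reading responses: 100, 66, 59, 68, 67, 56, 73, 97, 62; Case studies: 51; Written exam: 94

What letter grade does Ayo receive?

Reading responses: drop 56 → average of remaining 8 = 592/8 = 74
Case studies score 51 ≥ 40: minimum met.
Weighted total:
  Discussion 73 × 0.19 = 13.87
  Portfolio 81 × 0.08 = 6.48
  Participation 81 × 0.09 = 7.29
  Quizzes 99 × 0.18 = 17.82
  Reading responses 74 × 0.24 = 17.76
  Case studies 51 × 0.08 = 4.08
  Written exam 94 × 0.14 = 13.16
Sum = 80.46
80.46 is ≥ 80 and < 83 → B-

B-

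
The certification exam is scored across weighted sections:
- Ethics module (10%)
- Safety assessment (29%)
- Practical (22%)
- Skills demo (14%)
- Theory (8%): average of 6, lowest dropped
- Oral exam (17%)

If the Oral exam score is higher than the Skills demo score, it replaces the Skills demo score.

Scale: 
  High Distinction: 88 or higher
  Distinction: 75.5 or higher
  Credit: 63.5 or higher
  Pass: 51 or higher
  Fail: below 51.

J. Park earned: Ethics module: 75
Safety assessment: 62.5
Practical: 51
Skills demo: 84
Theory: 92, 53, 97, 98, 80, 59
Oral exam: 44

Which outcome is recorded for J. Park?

Theory: drop 53 → average of remaining 5 = 426/5 = 85.2
Oral exam (44) ≤ Skills demo (84), so Skills demo stays at 84.
Weighted total:
  Ethics module 75 × 0.1 = 7.5
  Safety assessment 62.5 × 0.29 = 18.125
  Practical 51 × 0.22 = 11.22
  Skills demo 84 × 0.14 = 11.76
  Theory 85.2 × 0.08 = 6.816
  Oral exam 44 × 0.17 = 7.48
Sum = 62.901
62.901 is ≥ 51 and < 63.5 → Pass

Pass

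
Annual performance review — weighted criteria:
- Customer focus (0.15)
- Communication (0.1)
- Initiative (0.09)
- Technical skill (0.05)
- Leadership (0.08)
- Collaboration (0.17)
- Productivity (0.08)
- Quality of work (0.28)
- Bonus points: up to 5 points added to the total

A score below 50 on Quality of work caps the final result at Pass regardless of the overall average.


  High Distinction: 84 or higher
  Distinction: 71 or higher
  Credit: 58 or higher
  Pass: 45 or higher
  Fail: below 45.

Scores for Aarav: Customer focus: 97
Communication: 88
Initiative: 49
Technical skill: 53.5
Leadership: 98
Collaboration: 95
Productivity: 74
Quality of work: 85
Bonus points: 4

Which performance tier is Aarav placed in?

High Distinction

Quality of work score 85 ≥ 50: minimum met.
Weighted total:
  Customer focus 97 × 0.15 = 14.55
  Communication 88 × 0.1 = 8.8
  Initiative 49 × 0.09 = 4.41
  Technical skill 53.5 × 0.05 = 2.675
  Leadership 98 × 0.08 = 7.84
  Collaboration 95 × 0.17 = 16.15
  Productivity 74 × 0.08 = 5.92
  Quality of work 85 × 0.28 = 23.8
Sum = 84.145
Bonus points: 84.145 + 4 = 88.145
88.145 ≥ 84 → High Distinction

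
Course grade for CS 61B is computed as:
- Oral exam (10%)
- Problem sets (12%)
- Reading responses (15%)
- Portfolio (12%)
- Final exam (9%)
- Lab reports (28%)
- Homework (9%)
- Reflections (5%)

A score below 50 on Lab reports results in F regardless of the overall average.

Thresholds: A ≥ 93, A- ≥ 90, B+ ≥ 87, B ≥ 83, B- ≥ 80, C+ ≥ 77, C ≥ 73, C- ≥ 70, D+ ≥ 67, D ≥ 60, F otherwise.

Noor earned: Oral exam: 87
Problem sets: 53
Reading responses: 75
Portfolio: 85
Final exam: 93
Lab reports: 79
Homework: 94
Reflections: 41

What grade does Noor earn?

Lab reports score 79 ≥ 50: minimum met.
Weighted total:
  Oral exam 87 × 0.1 = 8.7
  Problem sets 53 × 0.12 = 6.36
  Reading responses 75 × 0.15 = 11.25
  Portfolio 85 × 0.12 = 10.2
  Final exam 93 × 0.09 = 8.37
  Lab reports 79 × 0.28 = 22.12
  Homework 94 × 0.09 = 8.46
  Reflections 41 × 0.05 = 2.05
Sum = 77.51
77.51 is ≥ 77 and < 80 → C+

C+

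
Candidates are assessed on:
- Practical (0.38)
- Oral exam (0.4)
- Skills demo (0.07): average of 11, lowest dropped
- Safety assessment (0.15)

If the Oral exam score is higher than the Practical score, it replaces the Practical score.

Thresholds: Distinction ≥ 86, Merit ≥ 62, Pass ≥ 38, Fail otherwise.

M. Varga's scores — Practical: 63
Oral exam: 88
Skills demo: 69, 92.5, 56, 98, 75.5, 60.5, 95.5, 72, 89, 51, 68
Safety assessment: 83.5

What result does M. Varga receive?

Skills demo: drop 51 → average of remaining 10 = 776/10 = 77.6
Oral exam (88) > Practical (63), so Practical counts as 88.
Weighted total:
  Practical 88 × 0.38 = 33.44
  Oral exam 88 × 0.4 = 35.2
  Skills demo 77.6 × 0.07 = 5.432
  Safety assessment 83.5 × 0.15 = 12.525
Sum = 86.597
86.597 ≥ 86 → Distinction

Distinction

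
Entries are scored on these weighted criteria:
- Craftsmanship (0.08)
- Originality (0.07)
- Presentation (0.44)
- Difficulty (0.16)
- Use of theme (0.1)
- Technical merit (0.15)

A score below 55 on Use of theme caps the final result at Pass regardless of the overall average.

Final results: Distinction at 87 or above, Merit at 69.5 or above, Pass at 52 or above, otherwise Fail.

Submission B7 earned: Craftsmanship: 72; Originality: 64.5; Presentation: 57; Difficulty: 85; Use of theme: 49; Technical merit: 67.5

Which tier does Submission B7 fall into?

Pass

Use of theme score 49 < 55: minimum not met.
Weighted total:
  Craftsmanship 72 × 0.08 = 5.76
  Originality 64.5 × 0.07 = 4.515
  Presentation 57 × 0.44 = 25.08
  Difficulty 85 × 0.16 = 13.6
  Use of theme 49 × 0.1 = 4.9
  Technical merit 67.5 × 0.15 = 10.125
Sum = 63.98
63.98 would be Pass; cap at Pass applies → Pass.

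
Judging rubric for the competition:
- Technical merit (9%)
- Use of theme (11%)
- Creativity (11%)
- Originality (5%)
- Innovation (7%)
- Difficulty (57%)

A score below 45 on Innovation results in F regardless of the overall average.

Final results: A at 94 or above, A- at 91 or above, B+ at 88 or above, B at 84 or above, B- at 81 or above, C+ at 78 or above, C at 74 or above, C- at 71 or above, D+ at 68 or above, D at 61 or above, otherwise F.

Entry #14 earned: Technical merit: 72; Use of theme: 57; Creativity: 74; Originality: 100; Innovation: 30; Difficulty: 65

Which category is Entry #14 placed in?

F

Innovation score 30 < 45: minimum not met.
Weighted total:
  Technical merit 72 × 0.09 = 6.48
  Use of theme 57 × 0.11 = 6.27
  Creativity 74 × 0.11 = 8.14
  Originality 100 × 0.05 = 5
  Innovation 30 × 0.07 = 2.1
  Difficulty 65 × 0.57 = 37.05
Sum = 65.04
Because the Innovation minimum was not met, the result is F.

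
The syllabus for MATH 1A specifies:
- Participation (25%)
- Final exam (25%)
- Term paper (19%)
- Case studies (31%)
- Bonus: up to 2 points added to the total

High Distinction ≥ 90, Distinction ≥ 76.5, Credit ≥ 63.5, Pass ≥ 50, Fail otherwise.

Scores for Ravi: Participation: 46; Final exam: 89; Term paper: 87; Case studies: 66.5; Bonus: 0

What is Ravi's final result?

Credit

Weighted total:
  Participation 46 × 0.25 = 11.5
  Final exam 89 × 0.25 = 22.25
  Term paper 87 × 0.19 = 16.53
  Case studies 66.5 × 0.31 = 20.615
Sum = 70.895
Bonus: 70.895 + 0 = 70.895
70.895 is ≥ 63.5 and < 76.5 → Credit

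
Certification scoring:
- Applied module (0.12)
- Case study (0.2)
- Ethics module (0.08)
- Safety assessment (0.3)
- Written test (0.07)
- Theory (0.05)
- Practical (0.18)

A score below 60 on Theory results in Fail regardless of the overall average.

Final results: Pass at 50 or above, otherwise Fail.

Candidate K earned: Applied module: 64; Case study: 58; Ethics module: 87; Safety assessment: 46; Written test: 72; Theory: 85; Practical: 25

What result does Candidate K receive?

Pass

Theory score 85 ≥ 60: minimum met.
Weighted total:
  Applied module 64 × 0.12 = 7.68
  Case study 58 × 0.2 = 11.6
  Ethics module 87 × 0.08 = 6.96
  Safety assessment 46 × 0.3 = 13.8
  Written test 72 × 0.07 = 5.04
  Theory 85 × 0.05 = 4.25
  Practical 25 × 0.18 = 4.5
Sum = 53.83
53.83 ≥ 50 → Pass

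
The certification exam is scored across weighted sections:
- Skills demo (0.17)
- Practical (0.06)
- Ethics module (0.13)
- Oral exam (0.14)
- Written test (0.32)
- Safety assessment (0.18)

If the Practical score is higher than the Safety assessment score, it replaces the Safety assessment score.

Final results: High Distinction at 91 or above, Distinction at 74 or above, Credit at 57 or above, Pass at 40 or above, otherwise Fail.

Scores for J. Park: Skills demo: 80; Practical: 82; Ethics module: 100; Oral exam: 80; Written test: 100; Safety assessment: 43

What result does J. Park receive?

Distinction

Practical (82) > Safety assessment (43), so Safety assessment counts as 82.
Weighted total:
  Skills demo 80 × 0.17 = 13.6
  Practical 82 × 0.06 = 4.92
  Ethics module 100 × 0.13 = 13
  Oral exam 80 × 0.14 = 11.2
  Written test 100 × 0.32 = 32
  Safety assessment 82 × 0.18 = 14.76
Sum = 89.48
89.48 is ≥ 74 and < 91 → Distinction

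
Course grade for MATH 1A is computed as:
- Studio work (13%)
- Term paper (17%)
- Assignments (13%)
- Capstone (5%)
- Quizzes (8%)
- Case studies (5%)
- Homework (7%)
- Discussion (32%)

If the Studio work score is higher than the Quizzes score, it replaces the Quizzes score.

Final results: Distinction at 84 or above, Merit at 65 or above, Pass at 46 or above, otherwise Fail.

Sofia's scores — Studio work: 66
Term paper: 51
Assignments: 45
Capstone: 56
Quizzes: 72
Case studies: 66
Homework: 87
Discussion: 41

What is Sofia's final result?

Studio work (66) ≤ Quizzes (72), so Quizzes stays at 72.
Weighted total:
  Studio work 66 × 0.13 = 8.58
  Term paper 51 × 0.17 = 8.67
  Assignments 45 × 0.13 = 5.85
  Capstone 56 × 0.05 = 2.8
  Quizzes 72 × 0.08 = 5.76
  Case studies 66 × 0.05 = 3.3
  Homework 87 × 0.07 = 6.09
  Discussion 41 × 0.32 = 13.12
Sum = 54.17
54.17 is ≥ 46 and < 65 → Pass

Pass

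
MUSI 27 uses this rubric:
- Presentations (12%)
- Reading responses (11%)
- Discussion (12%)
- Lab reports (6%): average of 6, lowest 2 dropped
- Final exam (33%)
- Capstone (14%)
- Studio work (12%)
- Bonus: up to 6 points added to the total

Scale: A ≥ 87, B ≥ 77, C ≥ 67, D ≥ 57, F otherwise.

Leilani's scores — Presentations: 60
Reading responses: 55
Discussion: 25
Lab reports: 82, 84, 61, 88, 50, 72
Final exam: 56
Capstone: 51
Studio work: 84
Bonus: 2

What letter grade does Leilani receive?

Lab reports: drop 50, 61 → average of remaining 4 = 326/4 = 81.5
Weighted total:
  Presentations 60 × 0.12 = 7.2
  Reading responses 55 × 0.11 = 6.05
  Discussion 25 × 0.12 = 3
  Lab reports 81.5 × 0.06 = 4.89
  Final exam 56 × 0.33 = 18.48
  Capstone 51 × 0.14 = 7.14
  Studio work 84 × 0.12 = 10.08
Sum = 56.84
Bonus: 56.84 + 2 = 58.84
58.84 is ≥ 57 and < 67 → D

D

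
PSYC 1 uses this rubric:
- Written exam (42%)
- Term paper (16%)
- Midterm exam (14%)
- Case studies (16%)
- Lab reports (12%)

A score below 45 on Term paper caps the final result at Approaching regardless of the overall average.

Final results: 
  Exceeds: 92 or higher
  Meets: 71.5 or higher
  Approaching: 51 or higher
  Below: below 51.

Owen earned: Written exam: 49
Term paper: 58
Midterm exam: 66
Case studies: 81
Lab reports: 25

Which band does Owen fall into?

Term paper score 58 ≥ 45: minimum met.
Weighted total:
  Written exam 49 × 0.42 = 20.58
  Term paper 58 × 0.16 = 9.28
  Midterm exam 66 × 0.14 = 9.24
  Case studies 81 × 0.16 = 12.96
  Lab reports 25 × 0.12 = 3
Sum = 55.06
55.06 is ≥ 51 and < 71.5 → Approaching

Approaching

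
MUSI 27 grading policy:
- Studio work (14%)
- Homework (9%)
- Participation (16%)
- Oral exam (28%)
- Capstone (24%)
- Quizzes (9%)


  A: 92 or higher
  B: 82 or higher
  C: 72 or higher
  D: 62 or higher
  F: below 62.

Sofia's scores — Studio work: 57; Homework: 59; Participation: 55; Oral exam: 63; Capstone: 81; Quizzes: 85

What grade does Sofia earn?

Weighted total:
  Studio work 57 × 0.14 = 7.98
  Homework 59 × 0.09 = 5.31
  Participation 55 × 0.16 = 8.8
  Oral exam 63 × 0.28 = 17.64
  Capstone 81 × 0.24 = 19.44
  Quizzes 85 × 0.09 = 7.65
Sum = 66.82
66.82 is ≥ 62 and < 72 → D

D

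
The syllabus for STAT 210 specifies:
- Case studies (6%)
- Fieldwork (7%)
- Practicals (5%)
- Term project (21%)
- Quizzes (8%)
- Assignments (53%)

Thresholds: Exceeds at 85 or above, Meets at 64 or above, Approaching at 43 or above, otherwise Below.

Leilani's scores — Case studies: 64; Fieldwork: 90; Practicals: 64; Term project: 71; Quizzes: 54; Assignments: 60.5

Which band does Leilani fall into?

Meets

Weighted total:
  Case studies 64 × 0.06 = 3.84
  Fieldwork 90 × 0.07 = 6.3
  Practicals 64 × 0.05 = 3.2
  Term project 71 × 0.21 = 14.91
  Quizzes 54 × 0.08 = 4.32
  Assignments 60.5 × 0.53 = 32.065
Sum = 64.635
64.635 is ≥ 64 and < 85 → Meets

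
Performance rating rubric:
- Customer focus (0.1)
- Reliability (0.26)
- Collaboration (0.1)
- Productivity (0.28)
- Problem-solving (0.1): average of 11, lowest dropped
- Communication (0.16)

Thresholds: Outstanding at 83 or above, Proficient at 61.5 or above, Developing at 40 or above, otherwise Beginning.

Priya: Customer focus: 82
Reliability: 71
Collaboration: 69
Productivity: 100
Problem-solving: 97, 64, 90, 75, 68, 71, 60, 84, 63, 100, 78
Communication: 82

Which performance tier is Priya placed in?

Proficient

Problem-solving: drop 60 → average of remaining 10 = 790/10 = 79
Weighted total:
  Customer focus 82 × 0.1 = 8.2
  Reliability 71 × 0.26 = 18.46
  Collaboration 69 × 0.1 = 6.9
  Productivity 100 × 0.28 = 28
  Problem-solving 79 × 0.1 = 7.9
  Communication 82 × 0.16 = 13.12
Sum = 82.58
82.58 is ≥ 61.5 and < 83 → Proficient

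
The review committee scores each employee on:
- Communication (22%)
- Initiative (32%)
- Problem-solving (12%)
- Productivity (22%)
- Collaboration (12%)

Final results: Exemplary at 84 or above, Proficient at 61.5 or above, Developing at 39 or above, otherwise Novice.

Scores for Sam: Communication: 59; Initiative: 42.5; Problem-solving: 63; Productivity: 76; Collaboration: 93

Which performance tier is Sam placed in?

Weighted total:
  Communication 59 × 0.22 = 12.98
  Initiative 42.5 × 0.32 = 13.6
  Problem-solving 63 × 0.12 = 7.56
  Productivity 76 × 0.22 = 16.72
  Collaboration 93 × 0.12 = 11.16
Sum = 62.02
62.02 is ≥ 61.5 and < 84 → Proficient

Proficient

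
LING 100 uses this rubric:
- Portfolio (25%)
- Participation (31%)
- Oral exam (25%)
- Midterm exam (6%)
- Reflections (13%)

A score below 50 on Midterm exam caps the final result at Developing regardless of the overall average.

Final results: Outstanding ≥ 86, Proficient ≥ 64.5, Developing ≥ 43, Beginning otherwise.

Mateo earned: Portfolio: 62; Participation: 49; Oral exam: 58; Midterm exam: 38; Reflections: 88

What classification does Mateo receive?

Midterm exam score 38 < 50: minimum not met.
Weighted total:
  Portfolio 62 × 0.25 = 15.5
  Participation 49 × 0.31 = 15.19
  Oral exam 58 × 0.25 = 14.5
  Midterm exam 38 × 0.06 = 2.28
  Reflections 88 × 0.13 = 11.44
Sum = 58.91
58.91 would be Developing; cap at Developing applies → Developing.

Developing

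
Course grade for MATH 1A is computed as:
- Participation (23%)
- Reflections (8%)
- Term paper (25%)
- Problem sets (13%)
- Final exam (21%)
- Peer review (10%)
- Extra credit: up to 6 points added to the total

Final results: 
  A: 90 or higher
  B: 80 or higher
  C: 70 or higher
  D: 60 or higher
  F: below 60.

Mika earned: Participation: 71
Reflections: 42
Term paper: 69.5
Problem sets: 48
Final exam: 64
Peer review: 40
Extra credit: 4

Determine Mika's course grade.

Weighted total:
  Participation 71 × 0.23 = 16.33
  Reflections 42 × 0.08 = 3.36
  Term paper 69.5 × 0.25 = 17.375
  Problem sets 48 × 0.13 = 6.24
  Final exam 64 × 0.21 = 13.44
  Peer review 40 × 0.1 = 4
Sum = 60.745
Extra credit: 60.745 + 4 = 64.745
64.745 is ≥ 60 and < 70 → D

D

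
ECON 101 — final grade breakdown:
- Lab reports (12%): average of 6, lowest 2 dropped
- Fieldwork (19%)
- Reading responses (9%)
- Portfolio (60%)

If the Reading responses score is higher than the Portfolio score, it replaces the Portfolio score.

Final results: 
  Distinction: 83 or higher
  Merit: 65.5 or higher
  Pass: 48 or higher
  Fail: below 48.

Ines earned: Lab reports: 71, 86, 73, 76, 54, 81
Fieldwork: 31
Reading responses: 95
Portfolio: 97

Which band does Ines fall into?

Lab reports: drop 54, 71 → average of remaining 4 = 316/4 = 79
Reading responses (95) ≤ Portfolio (97), so Portfolio stays at 97.
Weighted total:
  Lab reports 79 × 0.12 = 9.48
  Fieldwork 31 × 0.19 = 5.89
  Reading responses 95 × 0.09 = 8.55
  Portfolio 97 × 0.6 = 58.2
Sum = 82.12
82.12 is ≥ 65.5 and < 83 → Merit

Merit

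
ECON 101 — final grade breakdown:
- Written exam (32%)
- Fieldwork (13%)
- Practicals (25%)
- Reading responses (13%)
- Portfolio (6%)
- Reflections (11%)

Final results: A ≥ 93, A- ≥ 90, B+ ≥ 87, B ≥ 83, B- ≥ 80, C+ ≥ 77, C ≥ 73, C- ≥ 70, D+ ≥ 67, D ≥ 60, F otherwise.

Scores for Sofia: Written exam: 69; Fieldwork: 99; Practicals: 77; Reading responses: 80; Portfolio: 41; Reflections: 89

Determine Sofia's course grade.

C

Weighted total:
  Written exam 69 × 0.32 = 22.08
  Fieldwork 99 × 0.13 = 12.87
  Practicals 77 × 0.25 = 19.25
  Reading responses 80 × 0.13 = 10.4
  Portfolio 41 × 0.06 = 2.46
  Reflections 89 × 0.11 = 9.79
Sum = 76.85
76.85 is ≥ 73 and < 77 → C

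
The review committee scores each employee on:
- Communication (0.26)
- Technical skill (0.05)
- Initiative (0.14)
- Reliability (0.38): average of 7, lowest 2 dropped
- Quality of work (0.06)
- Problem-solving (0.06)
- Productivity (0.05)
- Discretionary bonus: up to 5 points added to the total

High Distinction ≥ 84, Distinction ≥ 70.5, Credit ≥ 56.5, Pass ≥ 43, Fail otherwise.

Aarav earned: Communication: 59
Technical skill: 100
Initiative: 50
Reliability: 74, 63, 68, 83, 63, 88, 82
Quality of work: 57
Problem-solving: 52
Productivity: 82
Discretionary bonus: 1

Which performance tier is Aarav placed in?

Credit

Reliability: drop 63, 63 → average of remaining 5 = 395/5 = 79
Weighted total:
  Communication 59 × 0.26 = 15.34
  Technical skill 100 × 0.05 = 5
  Initiative 50 × 0.14 = 7
  Reliability 79 × 0.38 = 30.02
  Quality of work 57 × 0.06 = 3.42
  Problem-solving 52 × 0.06 = 3.12
  Productivity 82 × 0.05 = 4.1
Sum = 68
Discretionary bonus: 68 + 1 = 69
69 is ≥ 56.5 and < 70.5 → Credit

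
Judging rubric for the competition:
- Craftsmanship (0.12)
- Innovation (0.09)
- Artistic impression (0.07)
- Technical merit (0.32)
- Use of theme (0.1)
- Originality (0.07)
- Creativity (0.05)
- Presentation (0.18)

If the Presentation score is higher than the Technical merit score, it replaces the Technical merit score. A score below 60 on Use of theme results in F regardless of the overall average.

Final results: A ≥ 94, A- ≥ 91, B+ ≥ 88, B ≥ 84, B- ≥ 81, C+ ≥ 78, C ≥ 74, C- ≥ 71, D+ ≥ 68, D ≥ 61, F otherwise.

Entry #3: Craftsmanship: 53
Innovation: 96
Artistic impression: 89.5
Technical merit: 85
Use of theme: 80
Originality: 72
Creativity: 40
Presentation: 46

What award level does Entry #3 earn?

C-

Presentation (46) ≤ Technical merit (85), so Technical merit stays at 85.
Use of theme score 80 ≥ 60: minimum met.
Weighted total:
  Craftsmanship 53 × 0.12 = 6.36
  Innovation 96 × 0.09 = 8.64
  Artistic impression 89.5 × 0.07 = 6.265
  Technical merit 85 × 0.32 = 27.2
  Use of theme 80 × 0.1 = 8
  Originality 72 × 0.07 = 5.04
  Creativity 40 × 0.05 = 2
  Presentation 46 × 0.18 = 8.28
Sum = 71.785
71.785 is ≥ 71 and < 74 → C-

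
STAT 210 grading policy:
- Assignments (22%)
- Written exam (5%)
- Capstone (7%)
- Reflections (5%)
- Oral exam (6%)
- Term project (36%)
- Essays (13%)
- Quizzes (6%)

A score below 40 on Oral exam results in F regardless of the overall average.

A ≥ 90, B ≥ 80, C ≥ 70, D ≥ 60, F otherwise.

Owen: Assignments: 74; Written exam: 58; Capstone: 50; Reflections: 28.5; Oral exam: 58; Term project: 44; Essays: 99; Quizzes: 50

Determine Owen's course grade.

Oral exam score 58 ≥ 40: minimum met.
Weighted total:
  Assignments 74 × 0.22 = 16.28
  Written exam 58 × 0.05 = 2.9
  Capstone 50 × 0.07 = 3.5
  Reflections 28.5 × 0.05 = 1.425
  Oral exam 58 × 0.06 = 3.48
  Term project 44 × 0.36 = 15.84
  Essays 99 × 0.13 = 12.87
  Quizzes 50 × 0.06 = 3
Sum = 59.295
59.295 < 60 → F

F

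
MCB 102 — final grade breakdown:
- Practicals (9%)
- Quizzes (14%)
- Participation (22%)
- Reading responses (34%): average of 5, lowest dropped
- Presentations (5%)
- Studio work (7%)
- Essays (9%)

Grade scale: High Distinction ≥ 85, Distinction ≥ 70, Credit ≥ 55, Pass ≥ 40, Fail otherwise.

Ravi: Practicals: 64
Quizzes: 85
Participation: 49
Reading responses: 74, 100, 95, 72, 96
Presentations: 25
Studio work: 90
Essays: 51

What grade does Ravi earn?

Reading responses: drop 72 → average of remaining 4 = 365/4 = 91.25
Weighted total:
  Practicals 64 × 0.09 = 5.76
  Quizzes 85 × 0.14 = 11.9
  Participation 49 × 0.22 = 10.78
  Reading responses 91.25 × 0.34 = 31.025
  Presentations 25 × 0.05 = 1.25
  Studio work 90 × 0.07 = 6.3
  Essays 51 × 0.09 = 4.59
Sum = 71.605
71.605 is ≥ 70 and < 85 → Distinction

Distinction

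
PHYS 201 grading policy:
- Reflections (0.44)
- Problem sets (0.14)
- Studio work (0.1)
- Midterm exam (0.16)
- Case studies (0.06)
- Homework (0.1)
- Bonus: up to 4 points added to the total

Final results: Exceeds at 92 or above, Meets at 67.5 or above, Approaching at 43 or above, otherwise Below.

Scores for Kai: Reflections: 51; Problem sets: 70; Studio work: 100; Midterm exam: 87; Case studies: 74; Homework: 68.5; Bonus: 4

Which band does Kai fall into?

Weighted total:
  Reflections 51 × 0.44 = 22.44
  Problem sets 70 × 0.14 = 9.8
  Studio work 100 × 0.1 = 10
  Midterm exam 87 × 0.16 = 13.92
  Case studies 74 × 0.06 = 4.44
  Homework 68.5 × 0.1 = 6.85
Sum = 67.45
Bonus: 67.45 + 4 = 71.45
71.45 is ≥ 67.5 and < 92 → Meets

Meets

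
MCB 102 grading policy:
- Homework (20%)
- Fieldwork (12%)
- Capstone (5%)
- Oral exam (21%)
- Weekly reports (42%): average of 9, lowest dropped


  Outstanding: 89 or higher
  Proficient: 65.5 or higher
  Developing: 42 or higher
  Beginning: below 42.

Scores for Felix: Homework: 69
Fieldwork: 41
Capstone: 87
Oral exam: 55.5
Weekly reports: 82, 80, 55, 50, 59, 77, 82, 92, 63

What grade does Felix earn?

Weekly reports: drop 50 → average of remaining 8 = 590/8 = 73.75
Weighted total:
  Homework 69 × 0.2 = 13.8
  Fieldwork 41 × 0.12 = 4.92
  Capstone 87 × 0.05 = 4.35
  Oral exam 55.5 × 0.21 = 11.655
  Weekly reports 73.75 × 0.42 = 30.975
Sum = 65.7
65.7 is ≥ 65.5 and < 89 → Proficient

Proficient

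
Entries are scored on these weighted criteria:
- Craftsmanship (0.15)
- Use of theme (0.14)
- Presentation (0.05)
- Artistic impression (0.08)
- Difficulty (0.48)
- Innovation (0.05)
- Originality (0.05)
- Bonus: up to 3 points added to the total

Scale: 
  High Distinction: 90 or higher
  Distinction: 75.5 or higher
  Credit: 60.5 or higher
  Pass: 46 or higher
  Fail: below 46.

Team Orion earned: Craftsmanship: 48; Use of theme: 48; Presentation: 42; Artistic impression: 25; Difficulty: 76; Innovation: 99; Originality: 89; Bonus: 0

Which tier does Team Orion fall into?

Credit

Weighted total:
  Craftsmanship 48 × 0.15 = 7.2
  Use of theme 48 × 0.14 = 6.72
  Presentation 42 × 0.05 = 2.1
  Artistic impression 25 × 0.08 = 2
  Difficulty 76 × 0.48 = 36.48
  Innovation 99 × 0.05 = 4.95
  Originality 89 × 0.05 = 4.45
Sum = 63.9
Bonus: 63.9 + 0 = 63.9
63.9 is ≥ 60.5 and < 75.5 → Credit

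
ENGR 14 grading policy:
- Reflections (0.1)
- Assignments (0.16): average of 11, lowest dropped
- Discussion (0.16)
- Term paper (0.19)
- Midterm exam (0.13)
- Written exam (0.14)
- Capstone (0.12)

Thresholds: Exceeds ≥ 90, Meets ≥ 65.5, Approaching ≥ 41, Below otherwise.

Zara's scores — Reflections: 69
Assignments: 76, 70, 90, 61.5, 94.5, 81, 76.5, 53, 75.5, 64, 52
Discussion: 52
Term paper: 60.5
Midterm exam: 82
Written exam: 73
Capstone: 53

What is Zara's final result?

Meets

Assignments: drop 52 → average of remaining 10 = 742/10 = 74.2
Weighted total:
  Reflections 69 × 0.1 = 6.9
  Assignments 74.2 × 0.16 = 11.872
  Discussion 52 × 0.16 = 8.32
  Term paper 60.5 × 0.19 = 11.495
  Midterm exam 82 × 0.13 = 10.66
  Written exam 73 × 0.14 = 10.22
  Capstone 53 × 0.12 = 6.36
Sum = 65.827
65.827 is ≥ 65.5 and < 90 → Meets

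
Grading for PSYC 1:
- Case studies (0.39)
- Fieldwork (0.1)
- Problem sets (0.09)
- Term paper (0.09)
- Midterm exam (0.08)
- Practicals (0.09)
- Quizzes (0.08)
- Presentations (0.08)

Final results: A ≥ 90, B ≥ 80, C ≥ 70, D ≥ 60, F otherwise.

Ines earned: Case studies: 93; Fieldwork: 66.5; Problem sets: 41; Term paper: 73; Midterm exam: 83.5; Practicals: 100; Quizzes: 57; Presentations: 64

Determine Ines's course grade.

Weighted total:
  Case studies 93 × 0.39 = 36.27
  Fieldwork 66.5 × 0.1 = 6.65
  Problem sets 41 × 0.09 = 3.69
  Term paper 73 × 0.09 = 6.57
  Midterm exam 83.5 × 0.08 = 6.68
  Practicals 100 × 0.09 = 9
  Quizzes 57 × 0.08 = 4.56
  Presentations 64 × 0.08 = 5.12
Sum = 78.54
78.54 is ≥ 70 and < 80 → C

C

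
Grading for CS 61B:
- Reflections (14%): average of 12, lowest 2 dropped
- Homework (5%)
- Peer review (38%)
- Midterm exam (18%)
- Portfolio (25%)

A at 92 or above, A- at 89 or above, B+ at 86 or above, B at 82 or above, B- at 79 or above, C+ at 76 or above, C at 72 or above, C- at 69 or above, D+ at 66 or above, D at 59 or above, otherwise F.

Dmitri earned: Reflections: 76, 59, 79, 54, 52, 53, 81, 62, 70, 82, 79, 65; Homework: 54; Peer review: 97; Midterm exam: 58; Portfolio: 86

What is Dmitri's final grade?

B-

Reflections: drop 52, 53 → average of remaining 10 = 707/10 = 70.7
Weighted total:
  Reflections 70.7 × 0.14 = 9.898
  Homework 54 × 0.05 = 2.7
  Peer review 97 × 0.38 = 36.86
  Midterm exam 58 × 0.18 = 10.44
  Portfolio 86 × 0.25 = 21.5
Sum = 81.398
81.398 is ≥ 79 and < 82 → B-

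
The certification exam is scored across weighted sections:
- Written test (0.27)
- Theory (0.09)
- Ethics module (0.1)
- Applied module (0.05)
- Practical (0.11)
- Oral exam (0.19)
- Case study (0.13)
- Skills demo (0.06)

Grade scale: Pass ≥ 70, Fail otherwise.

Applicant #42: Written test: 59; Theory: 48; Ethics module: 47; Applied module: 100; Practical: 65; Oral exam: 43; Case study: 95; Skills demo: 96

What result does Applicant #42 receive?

Fail

Weighted total:
  Written test 59 × 0.27 = 15.93
  Theory 48 × 0.09 = 4.32
  Ethics module 47 × 0.1 = 4.7
  Applied module 100 × 0.05 = 5
  Practical 65 × 0.11 = 7.15
  Oral exam 43 × 0.19 = 8.17
  Case study 95 × 0.13 = 12.35
  Skills demo 96 × 0.06 = 5.76
Sum = 63.38
63.38 < 70 → Fail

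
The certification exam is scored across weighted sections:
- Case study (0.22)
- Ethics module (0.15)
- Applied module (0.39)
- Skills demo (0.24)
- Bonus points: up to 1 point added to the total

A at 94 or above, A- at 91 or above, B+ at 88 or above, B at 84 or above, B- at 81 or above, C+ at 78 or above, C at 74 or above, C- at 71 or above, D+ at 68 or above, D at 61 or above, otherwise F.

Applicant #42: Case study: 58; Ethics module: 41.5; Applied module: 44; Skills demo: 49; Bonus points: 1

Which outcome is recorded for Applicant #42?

F

Weighted total:
  Case study 58 × 0.22 = 12.76
  Ethics module 41.5 × 0.15 = 6.225
  Applied module 44 × 0.39 = 17.16
  Skills demo 49 × 0.24 = 11.76
Sum = 47.905
Bonus points: 47.905 + 1 = 48.905
48.905 < 61 → F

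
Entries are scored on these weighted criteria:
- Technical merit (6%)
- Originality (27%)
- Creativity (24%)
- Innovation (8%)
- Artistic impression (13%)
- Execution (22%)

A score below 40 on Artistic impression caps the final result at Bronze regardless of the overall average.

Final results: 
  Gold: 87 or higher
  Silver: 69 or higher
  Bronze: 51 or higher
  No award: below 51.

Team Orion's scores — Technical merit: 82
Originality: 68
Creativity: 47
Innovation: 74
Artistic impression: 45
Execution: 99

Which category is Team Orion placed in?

Artistic impression score 45 ≥ 40: minimum met.
Weighted total:
  Technical merit 82 × 0.06 = 4.92
  Originality 68 × 0.27 = 18.36
  Creativity 47 × 0.24 = 11.28
  Innovation 74 × 0.08 = 5.92
  Artistic impression 45 × 0.13 = 5.85
  Execution 99 × 0.22 = 21.78
Sum = 68.11
68.11 is ≥ 51 and < 69 → Bronze

Bronze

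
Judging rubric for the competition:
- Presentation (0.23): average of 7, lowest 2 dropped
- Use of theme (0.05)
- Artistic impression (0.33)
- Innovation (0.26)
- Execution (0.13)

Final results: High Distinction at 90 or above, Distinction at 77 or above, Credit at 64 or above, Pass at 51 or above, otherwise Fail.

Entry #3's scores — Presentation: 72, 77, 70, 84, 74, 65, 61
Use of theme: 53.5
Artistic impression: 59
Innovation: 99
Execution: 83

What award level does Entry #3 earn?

Credit

Presentation: drop 61, 65 → average of remaining 5 = 377/5 = 75.4
Weighted total:
  Presentation 75.4 × 0.23 = 17.342
  Use of theme 53.5 × 0.05 = 2.675
  Artistic impression 59 × 0.33 = 19.47
  Innovation 99 × 0.26 = 25.74
  Execution 83 × 0.13 = 10.79
Sum = 76.017
76.017 is ≥ 64 and < 77 → Credit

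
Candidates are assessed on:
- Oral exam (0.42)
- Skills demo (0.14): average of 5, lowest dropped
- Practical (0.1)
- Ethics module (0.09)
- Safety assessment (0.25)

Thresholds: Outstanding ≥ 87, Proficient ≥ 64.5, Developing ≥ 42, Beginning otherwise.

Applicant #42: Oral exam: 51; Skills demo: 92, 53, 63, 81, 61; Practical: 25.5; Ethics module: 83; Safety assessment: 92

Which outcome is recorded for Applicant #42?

Proficient

Skills demo: drop 53 → average of remaining 4 = 297/4 = 74.25
Weighted total:
  Oral exam 51 × 0.42 = 21.42
  Skills demo 74.25 × 0.14 = 10.395
  Practical 25.5 × 0.1 = 2.55
  Ethics module 83 × 0.09 = 7.47
  Safety assessment 92 × 0.25 = 23
Sum = 64.835
64.835 is ≥ 64.5 and < 87 → Proficient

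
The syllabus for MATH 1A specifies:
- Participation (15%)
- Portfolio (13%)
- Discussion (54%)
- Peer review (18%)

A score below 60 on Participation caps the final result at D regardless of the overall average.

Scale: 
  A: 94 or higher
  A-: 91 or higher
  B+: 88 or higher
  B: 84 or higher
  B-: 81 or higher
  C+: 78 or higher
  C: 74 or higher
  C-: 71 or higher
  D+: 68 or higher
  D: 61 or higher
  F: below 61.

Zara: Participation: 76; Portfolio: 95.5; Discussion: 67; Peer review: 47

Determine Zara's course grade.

Participation score 76 ≥ 60: minimum met.
Weighted total:
  Participation 76 × 0.15 = 11.4
  Portfolio 95.5 × 0.13 = 12.415
  Discussion 67 × 0.54 = 36.18
  Peer review 47 × 0.18 = 8.46
Sum = 68.455
68.455 is ≥ 68 and < 71 → D+

D+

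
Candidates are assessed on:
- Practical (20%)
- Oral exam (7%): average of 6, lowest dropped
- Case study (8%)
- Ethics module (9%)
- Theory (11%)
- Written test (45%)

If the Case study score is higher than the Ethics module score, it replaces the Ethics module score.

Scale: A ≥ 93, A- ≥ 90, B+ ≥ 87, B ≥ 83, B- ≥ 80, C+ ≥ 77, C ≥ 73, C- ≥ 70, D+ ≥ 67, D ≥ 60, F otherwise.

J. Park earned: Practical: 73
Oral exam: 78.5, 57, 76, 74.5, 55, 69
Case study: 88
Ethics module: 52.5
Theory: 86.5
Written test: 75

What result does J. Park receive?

Oral exam: drop 55 → average of remaining 5 = 355/5 = 71
Case study (88) > Ethics module (52.5), so Ethics module counts as 88.
Weighted total:
  Practical 73 × 0.2 = 14.6
  Oral exam 71 × 0.07 = 4.97
  Case study 88 × 0.08 = 7.04
  Ethics module 88 × 0.09 = 7.92
  Theory 86.5 × 0.11 = 9.515
  Written test 75 × 0.45 = 33.75
Sum = 77.795
77.795 is ≥ 77 and < 80 → C+

C+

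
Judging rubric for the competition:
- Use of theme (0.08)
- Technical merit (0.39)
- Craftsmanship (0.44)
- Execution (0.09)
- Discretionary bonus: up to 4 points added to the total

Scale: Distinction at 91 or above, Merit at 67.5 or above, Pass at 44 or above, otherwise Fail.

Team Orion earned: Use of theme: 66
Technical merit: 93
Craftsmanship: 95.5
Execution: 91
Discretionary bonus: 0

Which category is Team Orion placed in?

Weighted total:
  Use of theme 66 × 0.08 = 5.28
  Technical merit 93 × 0.39 = 36.27
  Craftsmanship 95.5 × 0.44 = 42.02
  Execution 91 × 0.09 = 8.19
Sum = 91.76
Discretionary bonus: 91.76 + 0 = 91.76
91.76 ≥ 91 → Distinction

Distinction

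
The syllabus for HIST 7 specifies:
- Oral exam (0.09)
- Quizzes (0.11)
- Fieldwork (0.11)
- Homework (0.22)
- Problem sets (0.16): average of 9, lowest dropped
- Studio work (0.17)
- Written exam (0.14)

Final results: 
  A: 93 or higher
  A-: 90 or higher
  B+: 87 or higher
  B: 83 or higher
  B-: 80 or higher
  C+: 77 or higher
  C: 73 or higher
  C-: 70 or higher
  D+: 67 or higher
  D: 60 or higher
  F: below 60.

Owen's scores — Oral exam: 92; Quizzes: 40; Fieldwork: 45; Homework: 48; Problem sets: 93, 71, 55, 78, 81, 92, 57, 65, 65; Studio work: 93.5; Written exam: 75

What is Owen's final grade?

D

Problem sets: drop 55 → average of remaining 8 = 602/8 = 75.25
Weighted total:
  Oral exam 92 × 0.09 = 8.28
  Quizzes 40 × 0.11 = 4.4
  Fieldwork 45 × 0.11 = 4.95
  Homework 48 × 0.22 = 10.56
  Problem sets 75.25 × 0.16 = 12.04
  Studio work 93.5 × 0.17 = 15.895
  Written exam 75 × 0.14 = 10.5
Sum = 66.625
66.625 is ≥ 60 and < 67 → D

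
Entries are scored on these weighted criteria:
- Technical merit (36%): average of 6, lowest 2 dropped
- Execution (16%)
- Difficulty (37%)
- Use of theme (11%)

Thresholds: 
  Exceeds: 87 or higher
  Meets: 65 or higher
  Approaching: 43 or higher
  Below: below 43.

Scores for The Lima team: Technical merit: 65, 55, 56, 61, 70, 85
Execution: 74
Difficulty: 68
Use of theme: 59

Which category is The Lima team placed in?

Technical merit: drop 55, 56 → average of remaining 4 = 281/4 = 70.25
Weighted total:
  Technical merit 70.25 × 0.36 = 25.29
  Execution 74 × 0.16 = 11.84
  Difficulty 68 × 0.37 = 25.16
  Use of theme 59 × 0.11 = 6.49
Sum = 68.78
68.78 is ≥ 65 and < 87 → Meets

Meets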